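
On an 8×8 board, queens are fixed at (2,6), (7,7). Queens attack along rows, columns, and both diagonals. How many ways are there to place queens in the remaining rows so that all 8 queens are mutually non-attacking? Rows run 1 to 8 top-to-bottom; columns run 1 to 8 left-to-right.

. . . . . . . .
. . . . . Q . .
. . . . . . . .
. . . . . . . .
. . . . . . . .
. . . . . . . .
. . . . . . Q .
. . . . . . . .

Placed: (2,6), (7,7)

5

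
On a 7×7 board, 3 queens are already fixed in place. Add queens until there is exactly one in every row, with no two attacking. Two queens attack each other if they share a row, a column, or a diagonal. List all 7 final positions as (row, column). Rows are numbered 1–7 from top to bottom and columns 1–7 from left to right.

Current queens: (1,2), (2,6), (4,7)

(1,2) (2,6) (3,3) (4,7) (5,4) (6,1) (7,5)

Row 3: attacked by (1,2)→{2,4}; (2,6)→{5,6,7}; (4,7)→{6,7}. Safe: 1, 3. Place at column 3.
Row 5: attacked by (1,2)→{2,6}; (2,6)→{3,6}; (3,3)→{1,3,5}; (4,7)→{6,7}. Safe: 4. Place at column 4.
Row 6: attacked by (1,2)→{2,7}; (2,6)→{2,6}; (3,3)→{3,6}; (4,7)→{5,7}; (5,4)→{3,4,5}. Safe: 1. Place at column 1.
Row 7: attacked by (1,2)→{2}; (2,6)→{1,6}; (3,3)→{3,7}; (4,7)→{4,7}; (5,4)→{2,4,6}; (6,1)→{1,2}. Safe: 5. Place at column 5.
Columns [2, 6, 3, 7, 4, 1, 5], r−c [-1, -4, 0, -3, 1, 5, 2], r+c [3, 8, 6, 11, 9, 7, 12] are all distinct, so no two queens attack.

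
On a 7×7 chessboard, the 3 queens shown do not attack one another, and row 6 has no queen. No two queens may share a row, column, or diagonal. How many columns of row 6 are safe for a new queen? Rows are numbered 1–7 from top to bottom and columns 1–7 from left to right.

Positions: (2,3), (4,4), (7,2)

1

(2,3) attacks row 6 at column 3 and diagonals 7.
(4,4) attacks row 6 at column 4 and diagonals 2, 6.
(7,2) attacks row 6 at column 2 and diagonals 1, 3.
Attacked columns: {1, 2, 3, 4, 6, 7}. Safe: {5}.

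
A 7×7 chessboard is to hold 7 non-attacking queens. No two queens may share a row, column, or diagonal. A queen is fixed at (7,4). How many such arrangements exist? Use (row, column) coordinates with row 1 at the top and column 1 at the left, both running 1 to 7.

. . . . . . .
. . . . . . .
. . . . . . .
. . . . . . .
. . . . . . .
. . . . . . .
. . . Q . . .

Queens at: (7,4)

6

Branch on row 1: col 1 → 1; col 2 → 1; col 3 → 1; col 5 → 1; col 6 → 1; col 7 → 1.
Sum: 1 + 1 + 1 + 1 + 1 + 1 = 6.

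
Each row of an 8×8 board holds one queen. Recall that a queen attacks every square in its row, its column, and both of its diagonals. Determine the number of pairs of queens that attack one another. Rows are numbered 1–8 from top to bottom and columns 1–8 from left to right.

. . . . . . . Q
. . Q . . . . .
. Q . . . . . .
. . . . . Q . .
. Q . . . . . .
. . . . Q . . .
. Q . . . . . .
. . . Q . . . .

6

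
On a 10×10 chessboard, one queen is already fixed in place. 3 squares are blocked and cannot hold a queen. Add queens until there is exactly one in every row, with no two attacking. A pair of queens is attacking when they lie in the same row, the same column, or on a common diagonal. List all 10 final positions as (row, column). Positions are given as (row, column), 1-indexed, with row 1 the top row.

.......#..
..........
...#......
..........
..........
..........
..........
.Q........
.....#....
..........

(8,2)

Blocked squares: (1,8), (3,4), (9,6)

Row 1: attacked by (8,2)→{2,9}. Blocked: 8. Safe: 1, 3, 4, 5, 6, 7, 10. Place at column 6.
Row 2: attacked by (1,6)→{5,6,7}; (8,2)→{2,8}. Safe: 1, 3, 4, 9, 10. Place at column 9.
Row 3: attacked by (1,6)→{4,6,8}; (2,9)→{8,9,10}; (8,2)→{2,7}. Blocked: 4. Safe: 1, 3, 5. Place at column 3.
Row 4: attacked by (1,6)→{3,6,9}; (2,9)→{7,9}; (3,3)→{2,3,4}; (8,2)→{2,6}. Safe: 1, 5, 8, 10. Place at column 1.
Row 5: attacked by (1,6)→{2,6,10}; (2,9)→{6,9}; (3,3)→{1,3,5}; (4,1)→{1,2}; (8,2)→{2,5}. Safe: 4, 7, 8. Place at column 4.
Row 6: attacked by (1,6)→{1,6}; (2,9)→{5,9}; (3,3)→{3,6}; (4,1)→{1,3}; (5,4)→{3,4,5}; (8,2)→{2,4}. Safe: 7, 8, 10. Place at column 7.
Row 7: attacked by (1,6)→{6}; (2,9)→{4,9}; (3,3)→{3,7}; (4,1)→{1,4}; (5,4)→{2,4,6}; (6,7)→{6,7,8}; (8,2)→{1,2,3}. Safe: 5, 10. Place at column 10.
Row 9: attacked by (1,6)→{6}; (2,9)→{2,9}; (3,3)→{3,9}; (4,1)→{1,6}; (5,4)→{4,8}; (6,7)→{4,7,10}; (7,10)→{8,10}; (8,2)→{1,2,3}. Blocked: 6. Safe: 5. Place at column 5.
Row 10: attacked by (1,6)→{6}; (2,9)→{1,9}; (3,3)→{3,10}; (4,1)→{1,7}; (5,4)→{4,9}; (6,7)→{3,7}; (7,10)→{7,10}; (8,2)→{2,4}; (9,5)→{4,5,6}. Safe: 8. Place at column 8.
Columns [6, 9, 3, 1, 4, 7, 10, 2, 5, 8], r−c [-5, -7, 0, 3, 1, -1, -3, 6, 4, 2], r+c [7, 11, 6, 5, 9, 13, 17, 10, 14, 18] are all distinct, so no two queens attack.

(1,6) (2,9) (3,3) (4,1) (5,4) (6,7) (7,10) (8,2) (9,5) (10,8)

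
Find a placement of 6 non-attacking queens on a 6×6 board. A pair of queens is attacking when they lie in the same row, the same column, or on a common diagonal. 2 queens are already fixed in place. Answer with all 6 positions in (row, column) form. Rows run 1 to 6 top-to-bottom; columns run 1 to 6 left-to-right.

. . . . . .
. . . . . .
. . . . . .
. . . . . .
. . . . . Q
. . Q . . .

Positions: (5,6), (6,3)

Row 1: attacked by (5,6)→{2,6}; (6,3)→{3}. Safe: 1, 4, 5. Place at column 4.
Row 2: attacked by (1,4)→{3,4,5}; (5,6)→{3,6}; (6,3)→{3}. Safe: 1, 2. Place at column 1.
Row 3: attacked by (1,4)→{2,4,6}; (2,1)→{1,2}; (5,6)→{4,6}; (6,3)→{3,6}. Safe: 5. Place at column 5.
Row 4: attacked by (1,4)→{1,4}; (2,1)→{1,3}; (3,5)→{4,5,6}; (5,6)→{5,6}; (6,3)→{1,3,5}. Safe: 2. Place at column 2.
Columns [4, 1, 5, 2, 6, 3], r−c [-3, 1, -2, 2, -1, 3], r+c [5, 3, 8, 6, 11, 9] are all distinct, so no two queens attack.

(1,4) (2,1) (3,5) (4,2) (5,6) (6,3)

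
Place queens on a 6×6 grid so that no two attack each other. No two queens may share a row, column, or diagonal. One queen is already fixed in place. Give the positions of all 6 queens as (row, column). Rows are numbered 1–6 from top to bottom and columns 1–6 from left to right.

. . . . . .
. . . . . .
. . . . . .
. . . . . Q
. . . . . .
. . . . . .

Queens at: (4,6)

(1,5) (2,3) (3,1) (4,6) (5,4) (6,2)

Row 1: attacked by (4,6)→{3,6}. Safe: 1, 2, 4, 5. Place at column 5.
Row 2: attacked by (1,5)→{4,5,6}; (4,6)→{4,6}. Safe: 1, 2, 3. Place at column 3.
Row 3: attacked by (1,5)→{3,5}; (2,3)→{2,3,4}; (4,6)→{5,6}. Safe: 1. Place at column 1.
Row 5: attacked by (1,5)→{1,5}; (2,3)→{3,6}; (3,1)→{1,3}; (4,6)→{5,6}. Safe: 2, 4. Place at column 4.
Row 6: attacked by (1,5)→{5}; (2,3)→{3}; (3,1)→{1,4}; (4,6)→{4,6}; (5,4)→{3,4,5}. Safe: 2. Place at column 2.
Columns [5, 3, 1, 6, 4, 2], r−c [-4, -1, 2, -2, 1, 4], r+c [6, 5, 4, 10, 9, 8] are all distinct, so no two queens attack.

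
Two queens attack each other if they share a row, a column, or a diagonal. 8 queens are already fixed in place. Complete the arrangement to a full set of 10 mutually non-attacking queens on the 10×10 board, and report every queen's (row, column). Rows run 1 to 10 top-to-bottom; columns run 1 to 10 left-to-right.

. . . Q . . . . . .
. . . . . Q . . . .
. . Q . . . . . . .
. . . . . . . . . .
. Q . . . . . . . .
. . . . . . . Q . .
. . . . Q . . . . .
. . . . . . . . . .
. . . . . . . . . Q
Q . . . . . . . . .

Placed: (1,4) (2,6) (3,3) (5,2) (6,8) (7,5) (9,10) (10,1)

Row 4: attacked by (1,4)→{1,4,7}; (2,6)→{4,6,8}; (3,3)→{2,3,4}; (5,2)→{1,2,3}; (6,8)→{6,8,10}; (7,5)→{2,5,8}; (9,10)→{5,10}; (10,1)→{1,7}. Safe: 9. Place at column 9.
Row 8: attacked by (1,4)→{4}; (2,6)→{6}; (3,3)→{3,8}; (4,9)→{5,9}; (5,2)→{2,5}; (6,8)→{6,8,10}; (7,5)→{4,5,6}; (9,10)→{9,10}; (10,1)→{1,3}. Safe: 7. Place at column 7.
Columns [4, 6, 3, 9, 2, 8, 5, 7, 10, 1], r−c [-3, -4, 0, -5, 3, -2, 2, 1, -1, 9], r+c [5, 8, 6, 13, 7, 14, 12, 15, 19, 11] are all distinct, so no two queens attack.

(1,4) (2,6) (3,3) (4,9) (5,2) (6,8) (7,5) (8,7) (9,10) (10,1)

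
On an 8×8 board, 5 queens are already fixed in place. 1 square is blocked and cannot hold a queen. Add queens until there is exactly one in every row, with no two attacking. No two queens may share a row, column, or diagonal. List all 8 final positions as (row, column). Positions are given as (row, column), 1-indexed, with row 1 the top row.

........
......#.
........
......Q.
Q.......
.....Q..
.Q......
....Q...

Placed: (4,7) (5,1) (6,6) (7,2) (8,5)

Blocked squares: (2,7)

Row 1: attacked by (4,7)→{4,7}; (5,1)→{1,5}; (6,6)→{1,6}; (7,2)→{2,8}; (8,5)→{5}. Safe: 3. Place at column 3.
Row 2: attacked by (1,3)→{2,3,4}; (4,7)→{5,7}; (5,1)→{1,4}; (6,6)→{2,6}; (7,2)→{2,7}; (8,5)→{5}. Blocked: 7. Safe: 8. Place at column 8.
Row 3: attacked by (1,3)→{1,3,5}; (2,8)→{7,8}; (4,7)→{6,7,8}; (5,1)→{1,3}; (6,6)→{3,6}; (7,2)→{2,6}; (8,5)→{5}. Safe: 4. Place at column 4.
Columns [3, 8, 4, 7, 1, 6, 2, 5], r−c [-2, -6, -1, -3, 4, 0, 5, 3], r+c [4, 10, 7, 11, 6, 12, 9, 13] are all distinct, so no two queens attack.

(1,3) (2,8) (3,4) (4,7) (5,1) (6,6) (7,2) (8,5)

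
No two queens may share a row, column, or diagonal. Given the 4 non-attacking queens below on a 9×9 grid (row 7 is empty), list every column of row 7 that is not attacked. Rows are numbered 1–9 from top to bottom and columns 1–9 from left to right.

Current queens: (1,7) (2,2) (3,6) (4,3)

columns 4, 5, 8, 9

(1,7) attacks row 7 at column 7 and diagonals 1.
(2,2) attacks row 7 at column 2 and diagonals 7.
(3,6) attacks row 7 at column 6 and diagonals 2.
(4,3) attacks row 7 at column 3 and diagonals 6.
Attacked columns: {1, 2, 3, 6, 7}. Safe: {4, 5, 8, 9}.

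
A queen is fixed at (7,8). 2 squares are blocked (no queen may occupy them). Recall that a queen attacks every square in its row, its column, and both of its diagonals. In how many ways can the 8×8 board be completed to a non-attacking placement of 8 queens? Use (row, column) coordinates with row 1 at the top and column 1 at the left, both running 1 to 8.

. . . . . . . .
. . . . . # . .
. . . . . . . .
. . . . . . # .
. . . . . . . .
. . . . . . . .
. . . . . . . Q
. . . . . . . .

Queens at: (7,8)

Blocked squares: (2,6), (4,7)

Branch on row 1: col 1 → 0; col 3 → 1; col 4 → 1; col 5 → 2; col 6 → 1; col 7 → 1.
Sum: 0 + 1 + 1 + 2 + 1 + 1 = 6.

6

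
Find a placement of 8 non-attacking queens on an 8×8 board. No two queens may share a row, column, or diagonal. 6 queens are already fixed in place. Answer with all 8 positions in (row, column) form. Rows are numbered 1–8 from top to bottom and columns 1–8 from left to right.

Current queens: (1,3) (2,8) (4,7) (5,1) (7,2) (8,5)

(1,3) (2,8) (3,4) (4,7) (5,1) (6,6) (7,2) (8,5)

Row 3: attacked by (1,3)→{1,3,5}; (2,8)→{7,8}; (4,7)→{6,7,8}; (5,1)→{1,3}; (7,2)→{2,6}; (8,5)→{5}. Safe: 4. Place at column 4.
Row 6: attacked by (1,3)→{3,8}; (2,8)→{4,8}; (3,4)→{1,4,7}; (4,7)→{5,7}; (5,1)→{1,2}; (7,2)→{1,2,3}; (8,5)→{3,5,7}. Safe: 6. Place at column 6.
Columns [3, 8, 4, 7, 1, 6, 2, 5], r−c [-2, -6, -1, -3, 4, 0, 5, 3], r+c [4, 10, 7, 11, 6, 12, 9, 13] are all distinct, so no two queens attack.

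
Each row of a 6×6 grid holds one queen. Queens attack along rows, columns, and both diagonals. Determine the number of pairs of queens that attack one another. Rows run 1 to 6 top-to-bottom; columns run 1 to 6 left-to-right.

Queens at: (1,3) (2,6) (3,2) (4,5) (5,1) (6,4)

0

All columns are distinct and no two queens satisfy |Δrow| = |Δcol|, so no pair attacks.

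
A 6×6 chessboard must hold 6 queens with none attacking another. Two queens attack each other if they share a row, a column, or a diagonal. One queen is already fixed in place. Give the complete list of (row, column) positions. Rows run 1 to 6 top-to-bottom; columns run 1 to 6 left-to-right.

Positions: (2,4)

(1,2) (2,4) (3,6) (4,1) (5,3) (6,5)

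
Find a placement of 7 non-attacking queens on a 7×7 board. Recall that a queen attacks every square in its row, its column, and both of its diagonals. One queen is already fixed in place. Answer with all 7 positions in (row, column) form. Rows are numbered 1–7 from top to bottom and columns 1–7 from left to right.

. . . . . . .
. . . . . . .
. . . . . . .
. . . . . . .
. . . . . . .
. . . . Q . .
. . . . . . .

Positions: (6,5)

(1,6) (2,3) (3,7) (4,4) (5,1) (6,5) (7,2)

Row 1: attacked by (6,5)→{5}. Safe: 1, 2, 3, 4, 6, 7. Place at column 6.
Row 2: attacked by (1,6)→{5,6,7}; (6,5)→{1,5}. Safe: 2, 3, 4. Place at column 3.
Row 3: attacked by (1,6)→{4,6}; (2,3)→{2,3,4}; (6,5)→{2,5}. Safe: 1, 7. Place at column 7.
Row 4: attacked by (1,6)→{3,6}; (2,3)→{1,3,5}; (3,7)→{6,7}; (6,5)→{3,5,7}. Safe: 2, 4. Place at column 4.
Row 5: attacked by (1,6)→{2,6}; (2,3)→{3,6}; (3,7)→{5,7}; (4,4)→{3,4,5}; (6,5)→{4,5,6}. Safe: 1. Place at column 1.
Row 7: attacked by (1,6)→{6}; (2,3)→{3}; (3,7)→{3,7}; (4,4)→{1,4,7}; (5,1)→{1,3}; (6,5)→{4,5,6}. Safe: 2. Place at column 2.
Columns [6, 3, 7, 4, 1, 5, 2], r−c [-5, -1, -4, 0, 4, 1, 5], r+c [7, 5, 10, 8, 6, 11, 9] are all distinct, so no two queens attack.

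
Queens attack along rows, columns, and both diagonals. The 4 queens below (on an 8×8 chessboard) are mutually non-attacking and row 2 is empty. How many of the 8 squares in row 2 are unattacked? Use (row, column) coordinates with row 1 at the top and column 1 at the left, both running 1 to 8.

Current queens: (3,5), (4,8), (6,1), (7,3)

(3,5) attacks row 2 at column 5 and diagonals 4, 6.
(4,8) attacks row 2 at column 8 and diagonals 6.
(6,1) attacks row 2 at column 1 and diagonals 5.
(7,3) attacks row 2 at column 3 and diagonals 8.
Attacked columns: {1, 3, 4, 5, 6, 8}. Safe: {2, 7}.

2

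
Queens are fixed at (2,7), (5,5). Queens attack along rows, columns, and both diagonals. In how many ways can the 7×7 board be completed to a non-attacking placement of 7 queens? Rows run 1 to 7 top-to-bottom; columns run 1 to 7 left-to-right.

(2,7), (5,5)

1

Branch on row 1: col 2 → 0; col 3 → 1; col 4 → 0.
Sum: 0 + 1 + 0 = 1.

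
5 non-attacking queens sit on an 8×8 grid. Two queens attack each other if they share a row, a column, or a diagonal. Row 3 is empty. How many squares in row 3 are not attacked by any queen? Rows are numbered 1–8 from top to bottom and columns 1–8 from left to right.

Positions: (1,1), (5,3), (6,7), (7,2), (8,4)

(1,1) attacks row 3 at column 1 and diagonals 3.
(5,3) attacks row 3 at column 3 and diagonals 1, 5.
(6,7) attacks row 3 at column 7 and diagonals 4.
(7,2) attacks row 3 at column 2 and diagonals 6.
(8,4) attacks row 3 at column 4.
Attacked columns: {1, 2, 3, 4, 5, 6, 7}. Safe: {8}.

1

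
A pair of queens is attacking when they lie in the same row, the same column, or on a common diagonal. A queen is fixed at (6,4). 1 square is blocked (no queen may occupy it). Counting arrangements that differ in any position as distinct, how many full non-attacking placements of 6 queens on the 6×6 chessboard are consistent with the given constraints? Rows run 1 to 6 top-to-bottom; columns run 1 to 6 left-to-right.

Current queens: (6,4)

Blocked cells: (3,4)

Branch on row 1: col 1 → 0; col 2 → 0; col 3 → 1; col 5 → 0; col 6 → 0.
Sum: 0 + 0 + 1 + 0 + 0 = 1.

1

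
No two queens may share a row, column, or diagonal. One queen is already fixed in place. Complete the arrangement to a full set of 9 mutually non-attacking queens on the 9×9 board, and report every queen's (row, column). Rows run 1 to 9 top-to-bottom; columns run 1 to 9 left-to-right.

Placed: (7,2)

(1,4) (2,9) (3,5) (4,3) (5,1) (6,7) (7,2) (8,8) (9,6)

Row 1: attacked by (7,2)→{2,8}. Safe: 1, 3, 4, 5, 6, 7, 9. Place at column 4.
Row 2: attacked by (1,4)→{3,4,5}; (7,2)→{2,7}. Safe: 1, 6, 8, 9. Place at column 9.
Row 3: attacked by (1,4)→{2,4,6}; (2,9)→{8,9}; (7,2)→{2,6}. Safe: 1, 3, 5, 7. Place at column 5.
Row 4: attacked by (1,4)→{1,4,7}; (2,9)→{7,9}; (3,5)→{4,5,6}; (7,2)→{2,5}. Safe: 3, 8. Place at column 3.
Row 5: attacked by (1,4)→{4,8}; (2,9)→{6,9}; (3,5)→{3,5,7}; (4,3)→{2,3,4}; (7,2)→{2,4}. Safe: 1. Place at column 1.
Row 6: attacked by (1,4)→{4,9}; (2,9)→{5,9}; (3,5)→{2,5,8}; (4,3)→{1,3,5}; (5,1)→{1,2}; (7,2)→{1,2,3}. Safe: 6, 7. Place at column 7.
Row 8: attacked by (1,4)→{4}; (2,9)→{3,9}; (3,5)→{5}; (4,3)→{3,7}; (5,1)→{1,4}; (6,7)→{5,7,9}; (7,2)→{1,2,3}. Safe: 6, 8. Place at column 8.
Row 9: attacked by (1,4)→{4}; (2,9)→{2,9}; (3,5)→{5}; (4,3)→{3,8}; (5,1)→{1,5}; (6,7)→{4,7}; (7,2)→{2,4}; (8,8)→{7,8,9}. Safe: 6. Place at column 6.
Columns [4, 9, 5, 3, 1, 7, 2, 8, 6], r−c [-3, -7, -2, 1, 4, -1, 5, 0, 3], r+c [5, 11, 8, 7, 6, 13, 9, 16, 15] are all distinct, so no two queens attack.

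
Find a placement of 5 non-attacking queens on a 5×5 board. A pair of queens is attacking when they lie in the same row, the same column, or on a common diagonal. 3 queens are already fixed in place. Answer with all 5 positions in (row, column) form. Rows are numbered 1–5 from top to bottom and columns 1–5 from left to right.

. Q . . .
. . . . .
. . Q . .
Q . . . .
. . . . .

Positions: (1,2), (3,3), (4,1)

Row 2: attacked by (1,2)→{1,2,3}; (3,3)→{2,3,4}; (4,1)→{1,3}. Safe: 5. Place at column 5.
Row 5: attacked by (1,2)→{2}; (2,5)→{2,5}; (3,3)→{1,3,5}; (4,1)→{1,2}. Safe: 4. Place at column 4.
Columns [2, 5, 3, 1, 4], r−c [-1, -3, 0, 3, 1], r+c [3, 7, 6, 5, 9] are all distinct, so no two queens attack.

(1,2) (2,5) (3,3) (4,1) (5,4)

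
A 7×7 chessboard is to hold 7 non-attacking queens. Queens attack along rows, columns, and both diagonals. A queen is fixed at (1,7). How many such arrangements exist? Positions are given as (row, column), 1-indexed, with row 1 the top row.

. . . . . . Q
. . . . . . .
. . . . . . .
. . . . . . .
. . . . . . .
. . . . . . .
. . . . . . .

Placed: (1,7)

4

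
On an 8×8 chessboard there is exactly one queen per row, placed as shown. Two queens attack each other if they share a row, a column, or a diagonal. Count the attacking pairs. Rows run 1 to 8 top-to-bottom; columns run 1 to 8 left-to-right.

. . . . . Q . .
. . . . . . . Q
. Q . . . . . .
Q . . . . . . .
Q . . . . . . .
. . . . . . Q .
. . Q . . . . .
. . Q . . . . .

Same column: (4,1)–(5,1) (column 1); (7,3)–(8,3) (column 3).
Same diagonal: (2,8)–(7,3) (|2−7| = |8−3| = 5); (3,2)–(4,1) (|3−4| = |2−1| = 1); (5,1)–(7,3) (|5−7| = |1−3| = 2).
Total attacking pairs: 5.

5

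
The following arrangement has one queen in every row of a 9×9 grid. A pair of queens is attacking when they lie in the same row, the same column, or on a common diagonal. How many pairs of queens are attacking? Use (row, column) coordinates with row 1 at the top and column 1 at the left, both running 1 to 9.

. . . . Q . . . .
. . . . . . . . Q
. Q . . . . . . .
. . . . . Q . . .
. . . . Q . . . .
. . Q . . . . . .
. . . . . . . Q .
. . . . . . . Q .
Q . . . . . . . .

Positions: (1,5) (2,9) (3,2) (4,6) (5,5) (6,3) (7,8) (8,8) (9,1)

Same column: (1,5)–(5,5) (column 5); (7,8)–(8,8) (column 8).
Same diagonal: (4,6)–(5,5) (|4−5| = |6−5| = 1); (4,6)–(9,1) (|4−9| = |6−1| = 5); (5,5)–(8,8) (|5−8| = |5−8| = 3); (5,5)–(9,1) (|5−9| = |5−1| = 4).
Total attacking pairs: 6.

6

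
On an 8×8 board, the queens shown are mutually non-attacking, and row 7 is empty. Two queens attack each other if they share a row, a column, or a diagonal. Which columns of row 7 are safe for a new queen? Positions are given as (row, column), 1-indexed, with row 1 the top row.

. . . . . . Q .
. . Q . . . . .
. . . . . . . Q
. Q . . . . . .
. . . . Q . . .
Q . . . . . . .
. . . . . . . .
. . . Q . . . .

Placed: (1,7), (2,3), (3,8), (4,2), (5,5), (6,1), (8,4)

columns 6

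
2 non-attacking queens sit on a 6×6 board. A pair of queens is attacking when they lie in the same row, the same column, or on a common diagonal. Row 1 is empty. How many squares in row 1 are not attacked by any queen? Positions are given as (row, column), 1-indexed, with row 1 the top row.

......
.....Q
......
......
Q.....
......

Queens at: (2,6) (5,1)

3

(2,6) attacks row 1 at column 6 and diagonals 5.
(5,1) attacks row 1 at column 1 and diagonals 5.
Attacked columns: {1, 5, 6}. Safe: {2, 3, 4}.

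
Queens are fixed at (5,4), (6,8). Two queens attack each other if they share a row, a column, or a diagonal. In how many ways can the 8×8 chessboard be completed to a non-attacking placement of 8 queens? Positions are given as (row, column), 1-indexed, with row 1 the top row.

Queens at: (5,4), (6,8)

Branch on row 1: col 1 → 0; col 2 → 1; col 5 → 0; col 6 → 2; col 7 → 0.
Sum: 0 + 1 + 0 + 2 + 0 = 3.

3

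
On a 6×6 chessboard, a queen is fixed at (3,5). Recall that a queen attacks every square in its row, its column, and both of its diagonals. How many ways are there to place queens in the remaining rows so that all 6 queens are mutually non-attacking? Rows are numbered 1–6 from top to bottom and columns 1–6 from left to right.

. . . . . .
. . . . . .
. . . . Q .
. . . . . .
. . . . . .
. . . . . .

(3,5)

Branch on row 1: col 1 → 0; col 2 → 0; col 4 → 1; col 6 → 0.
Sum: 0 + 0 + 1 + 0 = 1.

1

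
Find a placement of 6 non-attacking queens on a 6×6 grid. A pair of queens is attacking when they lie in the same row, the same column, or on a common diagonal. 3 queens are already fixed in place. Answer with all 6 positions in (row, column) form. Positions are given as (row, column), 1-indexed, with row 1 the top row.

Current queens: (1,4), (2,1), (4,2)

(1,4) (2,1) (3,5) (4,2) (5,6) (6,3)

Row 3: attacked by (1,4)→{2,4,6}; (2,1)→{1,2}; (4,2)→{1,2,3}. Safe: 5. Place at column 5.
Row 5: attacked by (1,4)→{4}; (2,1)→{1,4}; (3,5)→{3,5}; (4,2)→{1,2,3}. Safe: 6. Place at column 6.
Row 6: attacked by (1,4)→{4}; (2,1)→{1,5}; (3,5)→{2,5}; (4,2)→{2,4}; (5,6)→{5,6}. Safe: 3. Place at column 3.
Columns [4, 1, 5, 2, 6, 3], r−c [-3, 1, -2, 2, -1, 3], r+c [5, 3, 8, 6, 11, 9] are all distinct, so no two queens attack.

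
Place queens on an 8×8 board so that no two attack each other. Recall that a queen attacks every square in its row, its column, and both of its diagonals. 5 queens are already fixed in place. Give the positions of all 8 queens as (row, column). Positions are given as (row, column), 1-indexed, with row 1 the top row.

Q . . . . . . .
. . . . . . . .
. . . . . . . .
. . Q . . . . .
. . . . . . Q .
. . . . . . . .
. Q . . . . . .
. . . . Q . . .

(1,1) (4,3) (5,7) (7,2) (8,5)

(1,1) (2,6) (3,8) (4,3) (5,7) (6,4) (7,2) (8,5)

Row 2: attacked by (1,1)→{1,2}; (4,3)→{1,3,5}; (5,7)→{4,7}; (7,2)→{2,7}; (8,5)→{5}. Safe: 6, 8. Place at column 6.
Row 3: attacked by (1,1)→{1,3}; (2,6)→{5,6,7}; (4,3)→{2,3,4}; (5,7)→{5,7}; (7,2)→{2,6}; (8,5)→{5}. Safe: 8. Place at column 8.
Row 6: attacked by (1,1)→{1,6}; (2,6)→{2,6}; (3,8)→{5,8}; (4,3)→{1,3,5}; (5,7)→{6,7,8}; (7,2)→{1,2,3}; (8,5)→{3,5,7}. Safe: 4. Place at column 4.
Columns [1, 6, 8, 3, 7, 4, 2, 5], r−c [0, -4, -5, 1, -2, 2, 5, 3], r+c [2, 8, 11, 7, 12, 10, 9, 13] are all distinct, so no two queens attack.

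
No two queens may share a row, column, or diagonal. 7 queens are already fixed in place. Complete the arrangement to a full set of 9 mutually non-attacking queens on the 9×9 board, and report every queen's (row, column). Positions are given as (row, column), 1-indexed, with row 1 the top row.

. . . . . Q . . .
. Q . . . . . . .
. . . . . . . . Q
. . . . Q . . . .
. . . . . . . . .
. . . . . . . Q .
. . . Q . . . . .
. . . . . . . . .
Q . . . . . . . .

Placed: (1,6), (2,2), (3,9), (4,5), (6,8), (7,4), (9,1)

(1,6) (2,2) (3,9) (4,5) (5,3) (6,8) (7,4) (8,7) (9,1)

Row 5: attacked by (1,6)→{2,6}; (2,2)→{2,5}; (3,9)→{7,9}; (4,5)→{4,5,6}; (6,8)→{7,8,9}; (7,4)→{2,4,6}; (9,1)→{1,5}. Safe: 3. Place at column 3.
Row 8: attacked by (1,6)→{6}; (2,2)→{2,8}; (3,9)→{4,9}; (4,5)→{1,5,9}; (5,3)→{3,6}; (6,8)→{6,8}; (7,4)→{3,4,5}; (9,1)→{1,2}. Safe: 7. Place at column 7.
Columns [6, 2, 9, 5, 3, 8, 4, 7, 1], r−c [-5, 0, -6, -1, 2, -2, 3, 1, 8], r+c [7, 4, 12, 9, 8, 14, 11, 15, 10] are all distinct, so no two queens attack.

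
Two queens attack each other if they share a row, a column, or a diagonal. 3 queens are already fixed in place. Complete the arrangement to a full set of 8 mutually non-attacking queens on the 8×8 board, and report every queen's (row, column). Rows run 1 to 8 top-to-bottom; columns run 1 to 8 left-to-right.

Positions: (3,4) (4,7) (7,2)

Row 1: attacked by (3,4)→{2,4,6}; (4,7)→{4,7}; (7,2)→{2,8}. Safe: 1, 3, 5. Place at column 3.
Row 2: attacked by (1,3)→{2,3,4}; (3,4)→{3,4,5}; (4,7)→{5,7}; (7,2)→{2,7}. Safe: 1, 6, 8. Place at column 8.
Row 5: attacked by (1,3)→{3,7}; (2,8)→{5,8}; (3,4)→{2,4,6}; (4,7)→{6,7,8}; (7,2)→{2,4}. Safe: 1. Place at column 1.
Row 6: attacked by (1,3)→{3,8}; (2,8)→{4,8}; (3,4)→{1,4,7}; (4,7)→{5,7}; (5,1)→{1,2}; (7,2)→{1,2,3}. Safe: 6. Place at column 6.
Row 8: attacked by (1,3)→{3}; (2,8)→{2,8}; (3,4)→{4}; (4,7)→{3,7}; (5,1)→{1,4}; (6,6)→{4,6,8}; (7,2)→{1,2,3}. Safe: 5. Place at column 5.
Columns [3, 8, 4, 7, 1, 6, 2, 5], r−c [-2, -6, -1, -3, 4, 0, 5, 3], r+c [4, 10, 7, 11, 6, 12, 9, 13] are all distinct, so no two queens attack.

(1,3) (2,8) (3,4) (4,7) (5,1) (6,6) (7,2) (8,5)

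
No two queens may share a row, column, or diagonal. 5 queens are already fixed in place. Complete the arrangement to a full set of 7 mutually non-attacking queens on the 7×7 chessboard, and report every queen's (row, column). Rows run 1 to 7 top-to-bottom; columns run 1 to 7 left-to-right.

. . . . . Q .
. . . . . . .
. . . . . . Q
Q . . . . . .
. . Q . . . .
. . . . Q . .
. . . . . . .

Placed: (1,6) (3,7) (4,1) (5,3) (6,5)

Row 2: attacked by (1,6)→{5,6,7}; (3,7)→{6,7}; (4,1)→{1,3}; (5,3)→{3,6}; (6,5)→{1,5}. Safe: 2, 4. Place at column 4.
Row 7: attacked by (1,6)→{6}; (2,4)→{4}; (3,7)→{3,7}; (4,1)→{1,4}; (5,3)→{1,3,5}; (6,5)→{4,5,6}. Safe: 2. Place at column 2.
Columns [6, 4, 7, 1, 3, 5, 2], r−c [-5, -2, -4, 3, 2, 1, 5], r+c [7, 6, 10, 5, 8, 11, 9] are all distinct, so no two queens attack.

(1,6) (2,4) (3,7) (4,1) (5,3) (6,5) (7,2)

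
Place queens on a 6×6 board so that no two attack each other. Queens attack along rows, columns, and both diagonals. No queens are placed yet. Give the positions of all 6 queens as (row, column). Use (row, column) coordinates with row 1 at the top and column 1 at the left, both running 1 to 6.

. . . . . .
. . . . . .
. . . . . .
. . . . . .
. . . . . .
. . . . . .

(1,2) (2,4) (3,6) (4,1) (5,3) (6,5)

Row 1: Safe: 1, 2, 3, 4, 5, 6. Place at column 2.
Row 2: attacked by (1,2)→{1,2,3}. Safe: 4, 5, 6. Place at column 4.
Row 3: attacked by (1,2)→{2,4}; (2,4)→{3,4,5}. Safe: 1, 6. Place at column 6.
Row 4: attacked by (1,2)→{2,5}; (2,4)→{2,4,6}; (3,6)→{5,6}. Safe: 1, 3. Place at column 1.
Row 5: attacked by (1,2)→{2,6}; (2,4)→{1,4}; (3,6)→{4,6}; (4,1)→{1,2}. Safe: 3, 5. Place at column 3.
Row 6: attacked by (1,2)→{2}; (2,4)→{4}; (3,6)→{3,6}; (4,1)→{1,3}; (5,3)→{2,3,4}. Safe: 5. Place at column 5.
Columns [2, 4, 6, 1, 3, 5], r−c [-1, -2, -3, 3, 2, 1], r+c [3, 6, 9, 5, 8, 11] are all distinct, so no two queens attack.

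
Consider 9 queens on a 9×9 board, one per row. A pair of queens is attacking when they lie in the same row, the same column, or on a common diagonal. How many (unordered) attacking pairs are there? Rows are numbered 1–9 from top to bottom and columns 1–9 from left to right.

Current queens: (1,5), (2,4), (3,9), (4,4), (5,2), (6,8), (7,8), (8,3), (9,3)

6

Same column: (2,4)–(4,4) (column 4); (6,8)–(7,8) (column 8); (8,3)–(9,3) (column 3).
Same diagonal: (1,5)–(2,4) (|1−2| = |5−4| = 1); (2,4)–(6,8) (|2−6| = |4−8| = 4); (3,9)–(9,3) (|3−9| = |9−3| = 6).
Total attacking pairs: 6.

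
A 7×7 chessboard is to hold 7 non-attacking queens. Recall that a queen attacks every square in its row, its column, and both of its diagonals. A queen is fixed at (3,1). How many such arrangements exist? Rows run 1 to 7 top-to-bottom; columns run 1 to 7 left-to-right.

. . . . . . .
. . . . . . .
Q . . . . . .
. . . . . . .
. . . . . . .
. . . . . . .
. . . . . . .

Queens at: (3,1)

6

Branch on row 1: col 2 → 2; col 4 → 1; col 5 → 1; col 6 → 1; col 7 → 1.
Sum: 2 + 1 + 1 + 1 + 1 = 6.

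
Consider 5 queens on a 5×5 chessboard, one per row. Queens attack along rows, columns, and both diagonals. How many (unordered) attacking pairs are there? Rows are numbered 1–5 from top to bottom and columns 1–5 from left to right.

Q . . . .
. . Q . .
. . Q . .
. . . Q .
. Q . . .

4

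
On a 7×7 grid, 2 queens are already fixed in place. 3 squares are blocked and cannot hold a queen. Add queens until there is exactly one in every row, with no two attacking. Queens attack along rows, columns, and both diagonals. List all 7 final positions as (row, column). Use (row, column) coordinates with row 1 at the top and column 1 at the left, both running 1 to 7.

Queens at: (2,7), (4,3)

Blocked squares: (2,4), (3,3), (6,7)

(1,2) (2,7) (3,5) (4,3) (5,1) (6,6) (7,4)

Row 1: attacked by (2,7)→{6,7}; (4,3)→{3,6}. Safe: 1, 2, 4, 5. Place at column 2.
Row 3: attacked by (1,2)→{2,4}; (2,7)→{6,7}; (4,3)→{2,3,4}. Blocked: 3. Safe: 1, 5. Place at column 5.
Row 5: attacked by (1,2)→{2,6}; (2,7)→{4,7}; (3,5)→{3,5,7}; (4,3)→{2,3,4}. Safe: 1. Place at column 1.
Row 6: attacked by (1,2)→{2,7}; (2,7)→{3,7}; (3,5)→{2,5}; (4,3)→{1,3,5}; (5,1)→{1,2}. Blocked: 7. Safe: 4, 6. Place at column 6.
Row 7: attacked by (1,2)→{2}; (2,7)→{2,7}; (3,5)→{1,5}; (4,3)→{3,6}; (5,1)→{1,3}; (6,6)→{5,6,7}. Safe: 4. Place at column 4.
Columns [2, 7, 5, 3, 1, 6, 4], r−c [-1, -5, -2, 1, 4, 0, 3], r+c [3, 9, 8, 7, 6, 12, 11] are all distinct, so no two queens attack.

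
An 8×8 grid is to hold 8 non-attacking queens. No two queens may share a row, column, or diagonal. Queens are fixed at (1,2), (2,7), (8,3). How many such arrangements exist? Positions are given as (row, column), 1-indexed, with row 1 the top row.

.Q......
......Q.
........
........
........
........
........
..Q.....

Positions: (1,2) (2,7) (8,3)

Branch on row 3: col 1 → 0; col 5 → 1.
Sum: 0 + 1 = 1.

1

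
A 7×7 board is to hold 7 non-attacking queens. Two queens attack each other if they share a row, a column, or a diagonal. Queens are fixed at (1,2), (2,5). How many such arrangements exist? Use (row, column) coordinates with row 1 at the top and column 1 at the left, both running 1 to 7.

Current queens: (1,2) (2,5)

Branch on row 3: col 1 → 1; col 3 → 1; col 7 → 1.
Sum: 1 + 1 + 1 = 3.

3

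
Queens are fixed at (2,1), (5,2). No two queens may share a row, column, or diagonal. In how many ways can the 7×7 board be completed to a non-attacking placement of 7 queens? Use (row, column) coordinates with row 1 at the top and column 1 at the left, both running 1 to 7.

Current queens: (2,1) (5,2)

Branch on row 1: col 3 → 1; col 4 → 1; col 5 → 1; col 7 → 0.
Sum: 1 + 1 + 1 + 0 = 3.

3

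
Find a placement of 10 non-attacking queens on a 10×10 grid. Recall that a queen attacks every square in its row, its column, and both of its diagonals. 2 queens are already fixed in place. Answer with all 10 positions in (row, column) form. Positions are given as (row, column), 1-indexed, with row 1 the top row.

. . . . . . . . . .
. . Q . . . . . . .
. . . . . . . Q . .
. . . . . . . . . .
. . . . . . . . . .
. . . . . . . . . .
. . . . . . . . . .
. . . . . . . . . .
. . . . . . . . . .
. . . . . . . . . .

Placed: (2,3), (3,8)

(1,5) (2,3) (3,8) (4,10) (5,2) (6,4) (7,1) (8,7) (9,9) (10,6)

Row 1: attacked by (2,3)→{2,3,4}; (3,8)→{6,8,10}. Safe: 1, 5, 7, 9. Place at column 5.
Row 4: attacked by (1,5)→{2,5,8}; (2,3)→{1,3,5}; (3,8)→{7,8,9}. Safe: 4, 6, 10. Place at column 10.
Row 5: attacked by (1,5)→{1,5,9}; (2,3)→{3,6}; (3,8)→{6,8,10}; (4,10)→{9,10}. Safe: 2, 4, 7. Place at column 2.
Row 6: attacked by (1,5)→{5,10}; (2,3)→{3,7}; (3,8)→{5,8}; (4,10)→{8,10}; (5,2)→{1,2,3}. Safe: 4, 6, 9. Place at column 4.
Row 7: attacked by (1,5)→{5}; (2,3)→{3,8}; (3,8)→{4,8}; (4,10)→{7,10}; (5,2)→{2,4}; (6,4)→{3,4,5}. Safe: 1, 6, 9. Place at column 1.
Row 8: attacked by (1,5)→{5}; (2,3)→{3,9}; (3,8)→{3,8}; (4,10)→{6,10}; (5,2)→{2,5}; (6,4)→{2,4,6}; (7,1)→{1,2}. Safe: 7. Place at column 7.
Row 9: attacked by (1,5)→{5}; (2,3)→{3,10}; (3,8)→{2,8}; (4,10)→{5,10}; (5,2)→{2,6}; (6,4)→{1,4,7}; (7,1)→{1,3}; (8,7)→{6,7,8}. Safe: 9. Place at column 9.
Row 10: attacked by (1,5)→{5}; (2,3)→{3}; (3,8)→{1,8}; (4,10)→{4,10}; (5,2)→{2,7}; (6,4)→{4,8}; (7,1)→{1,4}; (8,7)→{5,7,9}; (9,9)→{8,9,10}. Safe: 6. Place at column 6.
Columns [5, 3, 8, 10, 2, 4, 1, 7, 9, 6], r−c [-4, -1, -5, -6, 3, 2, 6, 1, 0, 4], r+c [6, 5, 11, 14, 7, 10, 8, 15, 18, 16] are all distinct, so no two queens attack.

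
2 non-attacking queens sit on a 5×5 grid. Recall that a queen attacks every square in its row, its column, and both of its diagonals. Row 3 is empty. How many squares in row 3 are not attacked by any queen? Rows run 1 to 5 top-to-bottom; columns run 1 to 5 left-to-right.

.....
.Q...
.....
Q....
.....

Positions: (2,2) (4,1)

(2,2) attacks row 3 at column 2 and diagonals 1, 3.
(4,1) attacks row 3 at column 1 and diagonals 2.
Attacked columns: {1, 2, 3}. Safe: {4, 5}.

2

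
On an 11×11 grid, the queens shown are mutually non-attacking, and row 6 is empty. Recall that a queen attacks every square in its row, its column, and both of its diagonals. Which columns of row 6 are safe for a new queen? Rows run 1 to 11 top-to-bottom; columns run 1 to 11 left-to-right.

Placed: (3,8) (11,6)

columns 2, 3, 4, 7, 9, 10

(3,8) attacks row 6 at column 8 and diagonals 5, 11.
(11,6) attacks row 6 at column 6 and diagonals 1, 11.
Attacked columns: {1, 5, 6, 8, 11}. Safe: {2, 3, 4, 7, 9, 10}.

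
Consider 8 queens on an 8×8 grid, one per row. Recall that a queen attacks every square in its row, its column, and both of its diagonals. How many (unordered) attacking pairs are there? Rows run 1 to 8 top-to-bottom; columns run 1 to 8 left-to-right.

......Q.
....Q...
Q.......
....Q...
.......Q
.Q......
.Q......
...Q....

Same column: (2,5)–(4,5) (column 5); (6,2)–(7,2) (column 2).
Same diagonal: (1,7)–(6,2) (|1−6| = |7−2| = 5); (2,5)–(5,8) (|2−5| = |5−8| = 3); (4,5)–(7,2) (|4−7| = |5−2| = 3); (6,2)–(8,4) (|6−8| = |2−4| = 2).
Total attacking pairs: 6.

6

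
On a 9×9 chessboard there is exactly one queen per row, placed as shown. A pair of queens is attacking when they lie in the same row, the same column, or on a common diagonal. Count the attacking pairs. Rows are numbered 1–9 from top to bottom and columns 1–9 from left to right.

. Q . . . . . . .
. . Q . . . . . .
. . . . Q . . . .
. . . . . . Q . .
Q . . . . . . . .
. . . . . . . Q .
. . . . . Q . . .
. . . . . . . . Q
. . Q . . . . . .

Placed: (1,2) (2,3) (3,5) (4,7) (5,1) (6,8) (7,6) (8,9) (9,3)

5

Same column: (2,3)–(9,3) (column 3).
Same diagonal: (1,2)–(2,3) (|1−2| = |2−3| = 1); (1,2)–(8,9) (|1−8| = |2−9| = 7); (2,3)–(8,9) (|2−8| = |3−9| = 6); (3,5)–(6,8) (|3−6| = |5−8| = 3).
Total attacking pairs: 5.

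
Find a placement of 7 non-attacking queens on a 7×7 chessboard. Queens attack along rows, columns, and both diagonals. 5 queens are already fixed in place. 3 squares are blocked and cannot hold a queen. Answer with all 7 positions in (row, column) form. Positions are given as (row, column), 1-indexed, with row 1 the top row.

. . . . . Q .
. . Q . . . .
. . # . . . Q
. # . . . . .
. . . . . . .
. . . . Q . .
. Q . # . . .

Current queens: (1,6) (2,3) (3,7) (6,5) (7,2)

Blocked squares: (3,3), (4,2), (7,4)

Row 4: attacked by (1,6)→{3,6}; (2,3)→{1,3,5}; (3,7)→{6,7}; (6,5)→{3,5,7}; (7,2)→{2,5}. Blocked: 2. Safe: 4. Place at column 4.
Row 5: attacked by (1,6)→{2,6}; (2,3)→{3,6}; (3,7)→{5,7}; (4,4)→{3,4,5}; (6,5)→{4,5,6}; (7,2)→{2,4}. Safe: 1. Place at column 1.
Columns [6, 3, 7, 4, 1, 5, 2], r−c [-5, -1, -4, 0, 4, 1, 5], r+c [7, 5, 10, 8, 6, 11, 9] are all distinct, so no two queens attack.

(1,6) (2,3) (3,7) (4,4) (5,1) (6,5) (7,2)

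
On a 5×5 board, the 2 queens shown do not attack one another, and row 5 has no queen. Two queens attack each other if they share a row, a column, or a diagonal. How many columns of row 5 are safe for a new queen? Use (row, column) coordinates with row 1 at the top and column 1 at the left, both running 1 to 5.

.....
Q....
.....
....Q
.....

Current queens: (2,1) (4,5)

(2,1) attacks row 5 at column 1 and diagonals 4.
(4,5) attacks row 5 at column 5 and diagonals 4.
Attacked columns: {1, 4, 5}. Safe: {2, 3}.

2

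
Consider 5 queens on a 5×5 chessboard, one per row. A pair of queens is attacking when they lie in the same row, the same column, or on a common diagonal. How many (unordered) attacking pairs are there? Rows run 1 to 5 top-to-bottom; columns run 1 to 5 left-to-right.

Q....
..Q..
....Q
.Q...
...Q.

0

All columns are distinct and no two queens satisfy |Δrow| = |Δcol|, so no pair attacks.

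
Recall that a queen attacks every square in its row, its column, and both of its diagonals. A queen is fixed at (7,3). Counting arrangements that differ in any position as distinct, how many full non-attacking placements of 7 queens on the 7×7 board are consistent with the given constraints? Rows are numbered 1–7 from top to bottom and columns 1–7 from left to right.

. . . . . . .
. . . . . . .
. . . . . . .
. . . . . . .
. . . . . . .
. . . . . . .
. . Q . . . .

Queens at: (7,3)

Branch on row 1: col 1 → 1; col 2 → 0; col 4 → 1; col 5 → 2; col 6 → 1; col 7 → 1.
Sum: 1 + 0 + 1 + 2 + 1 + 1 = 6.

6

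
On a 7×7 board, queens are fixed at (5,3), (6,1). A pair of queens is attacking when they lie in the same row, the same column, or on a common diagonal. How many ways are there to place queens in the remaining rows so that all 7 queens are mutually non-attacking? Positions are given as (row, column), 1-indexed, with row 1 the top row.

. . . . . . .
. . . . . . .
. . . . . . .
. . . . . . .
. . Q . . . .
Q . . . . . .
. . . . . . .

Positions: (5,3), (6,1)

Branch on row 1: col 2 → 0; col 4 → 1; col 5 → 1.
Sum: 0 + 1 + 1 = 2.

2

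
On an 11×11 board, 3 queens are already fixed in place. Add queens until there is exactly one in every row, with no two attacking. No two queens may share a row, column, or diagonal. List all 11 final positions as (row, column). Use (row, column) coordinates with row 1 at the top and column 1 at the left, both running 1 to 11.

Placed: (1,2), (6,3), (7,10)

Row 2: attacked by (1,2)→{1,2,3}; (6,3)→{3,7}; (7,10)→{5,10}. Safe: 4, 6, 8, 9, 11. Place at column 9.
Row 3: attacked by (1,2)→{2,4}; (2,9)→{8,9,10}; (6,3)→{3,6}; (7,10)→{6,10}. Safe: 1, 5, 7, 11. Place at column 11.
Row 4: attacked by (1,2)→{2,5}; (2,9)→{7,9,11}; (3,11)→{10,11}; (6,3)→{1,3,5}; (7,10)→{7,10}. Safe: 4, 6, 8. Place at column 6.
Row 5: attacked by (1,2)→{2,6}; (2,9)→{6,9}; (3,11)→{9,11}; (4,6)→{5,6,7}; (6,3)→{2,3,4}; (7,10)→{8,10}. Safe: 1. Place at column 1.
Row 8: attacked by (1,2)→{2,9}; (2,9)→{3,9}; (3,11)→{6,11}; (4,6)→{2,6,10}; (5,1)→{1,4}; (6,3)→{1,3,5}; (7,10)→{9,10,11}. Safe: 7, 8. Place at column 7.
Row 9: attacked by (1,2)→{2,10}; (2,9)→{2,9}; (3,11)→{5,11}; (4,6)→{1,6,11}; (5,1)→{1,5}; (6,3)→{3,6}; (7,10)→{8,10}; (8,7)→{6,7,8}. Safe: 4. Place at column 4.
Row 10: attacked by (1,2)→{2,11}; (2,9)→{1,9}; (3,11)→{4,11}; (4,6)→{6}; (5,1)→{1,6}; (6,3)→{3,7}; (7,10)→{7,10}; (8,7)→{5,7,9}; (9,4)→{3,4,5}. Safe: 8. Place at column 8.
Row 11: attacked by (1,2)→{2}; (2,9)→{9}; (3,11)→{3,11}; (4,6)→{6}; (5,1)→{1,7}; (6,3)→{3,8}; (7,10)→{6,10}; (8,7)→{4,7,10}; (9,4)→{2,4,6}; (10,8)→{7,8,9}. Safe: 5. Place at column 5.
Columns [2, 9, 11, 6, 1, 3, 10, 7, 4, 8, 5], r−c [-1, -7, -8, -2, 4, 3, -3, 1, 5, 2, 6], r+c [3, 11, 14, 10, 6, 9, 17, 15, 13, 18, 16] are all distinct, so no two queens attack.

(1,2) (2,9) (3,11) (4,6) (5,1) (6,3) (7,10) (8,7) (9,4) (10,8) (11,5)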